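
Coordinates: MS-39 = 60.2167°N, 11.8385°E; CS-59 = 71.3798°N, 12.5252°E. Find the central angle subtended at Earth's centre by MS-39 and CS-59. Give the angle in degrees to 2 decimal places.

Δφ = 11.1631°,  Δλ = 0.6867°
a = sin²(Δφ/2) + cos φ₁ cos φ₂ sin²(Δλ/2) = 0.009466
c = 2·arcsin(√a) = 0.194892 rad = 11.1665°

11.17°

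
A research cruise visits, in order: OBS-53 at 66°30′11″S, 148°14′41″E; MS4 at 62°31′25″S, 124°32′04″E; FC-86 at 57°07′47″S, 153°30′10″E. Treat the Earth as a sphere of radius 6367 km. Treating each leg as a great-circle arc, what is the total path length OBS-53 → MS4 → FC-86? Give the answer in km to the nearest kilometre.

2916 km

OBS-53: φ = -66.50306°, λ = +148.24472°
MS4: φ = -62.52361°, λ = +124.53444°
FC-86: φ = -57.12972°, λ = +153.50278°
OBS-53→MS4: c = 0.189696 rad, d = 1207.80 km
MS4→FC-86: c = 0.268226 rad, d = 1707.80 km
Total = 1207.80 + 1707.80 = 2915.59 km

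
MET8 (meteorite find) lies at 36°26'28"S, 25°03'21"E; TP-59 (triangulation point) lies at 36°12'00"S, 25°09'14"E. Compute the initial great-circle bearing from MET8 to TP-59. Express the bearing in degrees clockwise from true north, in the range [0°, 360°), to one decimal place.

MET8: φ = -36.44111°, λ = +25.05583°
TP-59: φ = -36.20000°, λ = +25.15389°
Δλ = 0.0981°
y = sin Δλ · cos φ₂ = 0.001381
x = cos φ₁ sin φ₂ − sin φ₁ cos φ₂ cos Δλ = 0.004207
θ = atan2(y, x) = 18.1715° → 18.1715° (mod 360°)

18.2°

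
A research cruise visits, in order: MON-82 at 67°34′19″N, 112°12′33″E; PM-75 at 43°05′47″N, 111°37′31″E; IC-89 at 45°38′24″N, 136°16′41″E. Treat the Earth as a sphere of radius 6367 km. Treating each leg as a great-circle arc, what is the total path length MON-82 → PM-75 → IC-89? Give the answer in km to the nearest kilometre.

4691 km

MON-82: φ = +67.57194°, λ = +112.20917°
PM-75: φ = +43.09639°, λ = +111.62528°
IC-89: φ = +45.64000°, λ = +136.27806°
MON-82→PM-75: c = 0.427214 rad, d = 2720.07 km
PM-75→IC-89: c = 0.309517 rad, d = 1970.70 km
Total = 2720.07 + 1970.70 = 4690.77 km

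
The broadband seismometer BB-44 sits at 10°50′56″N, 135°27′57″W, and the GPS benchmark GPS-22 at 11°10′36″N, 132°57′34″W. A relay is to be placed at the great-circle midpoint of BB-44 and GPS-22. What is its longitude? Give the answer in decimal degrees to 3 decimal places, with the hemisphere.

BB-44: φ = +10.84889°, λ = -135.46583°
GPS-22: φ = +11.17667°, λ = -132.95944°
Bx = cos φ₂ cos Δλ = 0.980096,  By = cos φ₂ sin Δλ = 0.042901
φₘ = atan2(sin φ₁ + sin φ₂, √((cos φ₁ + Bx)² + By²)) = 11.01535°
λₘ = λ₁ + atan2(By, cos φ₁ + Bx) = -134.21334°

134.213°W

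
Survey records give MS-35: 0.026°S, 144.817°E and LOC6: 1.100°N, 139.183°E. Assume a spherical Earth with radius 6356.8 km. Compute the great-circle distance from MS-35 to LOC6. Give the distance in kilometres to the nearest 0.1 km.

637.4 km

Δφ = 1.1260°,  Δλ = -5.6340°
a = sin²(Δφ/2) + cos φ₁ cos φ₂ sin²(Δλ/2) = 0.002511
c = 2·arcsin(√a) = 0.100271 rad = 5.7451°
d = R·c = 6356.8 × 0.100271 = 637.4 km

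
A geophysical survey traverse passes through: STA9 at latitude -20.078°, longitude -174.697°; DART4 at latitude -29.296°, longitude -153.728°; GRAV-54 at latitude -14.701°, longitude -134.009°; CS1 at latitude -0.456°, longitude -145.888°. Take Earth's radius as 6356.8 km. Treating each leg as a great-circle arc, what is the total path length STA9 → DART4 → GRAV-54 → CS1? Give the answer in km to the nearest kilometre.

STA9→DART4: c = 0.368579 rad, d = 2342.98 km
DART4→GRAV-54: c = 0.407122 rad, d = 2588.00 km
GRAV-54→CS1: c = 0.322208 rad, d = 2048.21 km
Total = 2342.98 + 2588.00 + 2048.21 = 6979.19 km

6979 km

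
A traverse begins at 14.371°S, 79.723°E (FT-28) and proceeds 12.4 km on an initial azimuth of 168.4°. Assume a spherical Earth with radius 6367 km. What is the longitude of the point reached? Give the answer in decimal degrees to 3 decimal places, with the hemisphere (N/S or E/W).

δ = d/R = 12.4/6367 = 0.001948 rad
φ₂ = arcsin(sin φ₁ cos δ + cos φ₁ sin δ cos θ)
   = arcsin(-0.24820·1.00000 + 0.96871·0.00195·-0.97958) = -14.48031°
λ₂ = λ₁ + atan2(sin θ sin δ cos φ₁, cos δ − sin φ₁ sin φ₂) = 79.74617°

79.746°E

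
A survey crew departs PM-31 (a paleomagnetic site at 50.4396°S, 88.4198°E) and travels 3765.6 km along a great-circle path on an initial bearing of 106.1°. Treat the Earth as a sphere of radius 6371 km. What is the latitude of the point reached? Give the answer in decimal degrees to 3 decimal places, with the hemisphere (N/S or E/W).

47.611°S

δ = d/R = 3765.6/6371 = 0.591053 rad
φ₂ = arcsin(sin φ₁ cos δ + cos φ₁ sin δ cos θ)
   = arcsin(-0.77095·0.83035 + 0.63689·0.55724·-0.27731) = -47.61087°
λ₂ = λ₁ + atan2(sin θ sin δ cos φ₁, cos δ − sin φ₁ sin φ₂) = 140.99409°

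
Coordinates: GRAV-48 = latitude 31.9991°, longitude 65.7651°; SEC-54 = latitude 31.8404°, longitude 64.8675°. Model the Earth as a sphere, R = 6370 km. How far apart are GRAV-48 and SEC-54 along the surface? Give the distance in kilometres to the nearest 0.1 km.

Δφ = -0.1587°,  Δλ = -0.8976°
a = sin²(Δφ/2) + cos φ₁ cos φ₂ sin²(Δλ/2) = 0.000046
c = 2·arcsin(√a) = 0.013583 rad = 0.7782°
d = R·c = 6370 × 0.013583 = 86.5 km

86.5 km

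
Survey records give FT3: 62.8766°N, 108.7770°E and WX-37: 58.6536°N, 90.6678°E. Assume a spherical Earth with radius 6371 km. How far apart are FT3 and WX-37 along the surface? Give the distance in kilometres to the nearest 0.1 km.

Δφ = -4.2230°,  Δλ = -18.1092°
a = sin²(Δφ/2) + cos φ₁ cos φ₂ sin²(Δλ/2) = 0.007231
c = 2·arcsin(√a) = 0.170282 rad = 9.7564°
d = R·c = 6371 × 0.170282 = 1084.9 km

1084.9 km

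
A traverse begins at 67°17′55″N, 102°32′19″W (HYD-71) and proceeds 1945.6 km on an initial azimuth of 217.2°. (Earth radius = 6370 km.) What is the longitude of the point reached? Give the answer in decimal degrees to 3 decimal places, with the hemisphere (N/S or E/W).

119.692°W

HYD-71: φ = +67.29861°, λ = -102.53861°
δ = d/R = 1945.6/6370 = 0.305432 rad
φ₂ = arcsin(sin φ₁ cos δ + cos φ₁ sin δ cos θ)
   = arcsin(0.92253·0.95372 + 0.38593·0.30070·-0.79653) = 51.94262°
λ₂ = λ₁ + atan2(sin θ sin δ cos φ₁, cos δ − sin φ₁ sin φ₂) = -119.69159°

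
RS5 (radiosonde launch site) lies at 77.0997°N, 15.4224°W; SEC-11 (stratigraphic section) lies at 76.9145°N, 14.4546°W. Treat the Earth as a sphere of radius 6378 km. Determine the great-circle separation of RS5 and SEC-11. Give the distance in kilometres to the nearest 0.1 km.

Δφ = -0.1852°,  Δλ = 0.9678°
a = sin²(Δφ/2) + cos φ₁ cos φ₂ sin²(Δλ/2) = 0.000006
c = 2·arcsin(√a) = 0.004987 rad = 0.2857°
d = R·c = 6378 × 0.004987 = 31.8 km

31.8 km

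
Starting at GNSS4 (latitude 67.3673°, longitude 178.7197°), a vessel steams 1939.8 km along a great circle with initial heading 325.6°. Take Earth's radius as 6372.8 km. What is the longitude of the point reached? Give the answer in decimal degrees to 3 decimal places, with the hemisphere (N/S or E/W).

δ = d/R = 1939.8/6372.8 = 0.304387 rad
φ₂ = arcsin(sin φ₁ cos δ + cos φ₁ sin δ cos θ)
   = arcsin(0.92299·0.95403 + 0.38482·0.29971·0.82511) = 77.34990°
λ₂ = λ₁ + atan2(sin θ sin δ cos φ₁, cos δ − sin φ₁ sin φ₂) = 128.07860°

128.079°E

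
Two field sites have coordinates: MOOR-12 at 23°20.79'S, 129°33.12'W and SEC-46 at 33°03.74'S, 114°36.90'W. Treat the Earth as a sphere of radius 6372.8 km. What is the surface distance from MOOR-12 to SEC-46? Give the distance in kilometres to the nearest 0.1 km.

1816.4 km

MOOR-12: φ = -23.34650°, λ = -129.55200°
SEC-46: φ = -33.06233°, λ = -114.61500°
Δφ = -9.7158°,  Δλ = 14.9370°
a = sin²(Δφ/2) + cos φ₁ cos φ₂ sin²(Δλ/2) = 0.020172
c = 2·arcsin(√a) = 0.285018 rad = 16.3303°
d = R·c = 6372.8 × 0.285018 = 1816.4 km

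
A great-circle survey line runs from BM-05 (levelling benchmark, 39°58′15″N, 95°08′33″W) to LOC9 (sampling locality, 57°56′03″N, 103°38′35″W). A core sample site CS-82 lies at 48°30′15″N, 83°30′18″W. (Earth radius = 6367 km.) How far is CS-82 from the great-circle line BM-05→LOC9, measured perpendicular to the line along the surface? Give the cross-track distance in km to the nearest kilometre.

1074 km

BM-05: φ = +39.97083°, λ = -95.14250°
LOC9: φ = +57.93417°, λ = -103.64306°
CS-82: φ = +48.50417°, λ = -83.50500°
δ₁₃ = central angle BM-05→CS-82 = 0.207778 rad  (haversine)
θ₁₃ = bearing BM-05→CS-82 = 40.383°,  θ₁₂ = bearing BM-05→LOC9 = 345.888°
dₓₜ = R·arcsin(sin δ₁₃ · sin(θ₁₃ − θ₁₂)) = 6367·arcsin(0.20629·sin(-305.505°)) = 1074.303 km
|dₓₜ| = 1074.303 km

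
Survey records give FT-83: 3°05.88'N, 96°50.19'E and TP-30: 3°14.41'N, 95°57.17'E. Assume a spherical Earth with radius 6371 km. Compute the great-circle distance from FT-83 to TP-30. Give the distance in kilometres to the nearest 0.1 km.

FT-83: φ = +3.09800°, λ = +96.83650°
TP-30: φ = +3.24017°, λ = +95.95283°
Δφ = 0.1422°,  Δλ = -0.8837°
a = sin²(Δφ/2) + cos φ₁ cos φ₂ sin²(Δλ/2) = 0.000061
c = 2·arcsin(√a) = 0.015598 rad = 0.8937°
d = R·c = 6371 × 0.015598 = 99.4 km

99.4 km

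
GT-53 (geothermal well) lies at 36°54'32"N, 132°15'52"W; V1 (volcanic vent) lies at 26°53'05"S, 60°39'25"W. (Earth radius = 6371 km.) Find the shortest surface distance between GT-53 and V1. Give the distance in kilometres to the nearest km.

GT-53: φ = +36.90889°, λ = -132.26444°
V1: φ = -26.88472°, λ = -60.65694°
Δφ = -63.7936°,  Δλ = 71.6075°
a = sin²(Δφ/2) + cos φ₁ cos φ₂ sin²(Δλ/2) = 0.523271
c = 2·arcsin(√a) = 1.617355 rad = 92.6676°
d = R·c = 6371 × 1.617355 = 10304.2 km

10304 km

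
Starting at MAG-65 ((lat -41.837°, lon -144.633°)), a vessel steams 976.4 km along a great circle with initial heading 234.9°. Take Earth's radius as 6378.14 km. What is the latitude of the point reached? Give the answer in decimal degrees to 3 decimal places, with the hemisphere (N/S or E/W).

46.431°S

δ = d/R = 976.4/6378.14 = 0.153085 rad
φ₂ = arcsin(sin φ₁ cos δ + cos φ₁ sin δ cos θ)
   = arcsin(-0.66701·0.98831 + 0.74505·0.15249·-0.57501) = -46.43059°
λ₂ = λ₁ + atan2(sin θ sin δ cos φ₁, cos δ − sin φ₁ sin φ₂) = -155.06160°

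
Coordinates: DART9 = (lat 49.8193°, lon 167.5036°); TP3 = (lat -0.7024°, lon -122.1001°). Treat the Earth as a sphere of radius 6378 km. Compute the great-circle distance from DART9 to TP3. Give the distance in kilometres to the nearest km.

Δφ = -50.5217°,  Δλ = 70.3963°
a = sin²(Δφ/2) + cos φ₁ cos φ₂ sin²(Δλ/2) = 0.396455
c = 2·arcsin(√a) = 1.362196 rad = 78.0481°
d = R·c = 6378 × 1.362196 = 8688.1 km

8688 km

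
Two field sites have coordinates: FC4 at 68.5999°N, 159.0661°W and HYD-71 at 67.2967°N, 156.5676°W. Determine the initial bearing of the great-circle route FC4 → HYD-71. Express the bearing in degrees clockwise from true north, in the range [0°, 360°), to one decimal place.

Δλ = 2.4985°
y = sin Δλ · cos φ₂ = 0.016825
x = cos φ₁ sin φ₂ − sin φ₁ cos φ₂ cos Δλ = -0.022402
θ = atan2(y, x) = 143.0908° → 143.0908° (mod 360°)

143.1°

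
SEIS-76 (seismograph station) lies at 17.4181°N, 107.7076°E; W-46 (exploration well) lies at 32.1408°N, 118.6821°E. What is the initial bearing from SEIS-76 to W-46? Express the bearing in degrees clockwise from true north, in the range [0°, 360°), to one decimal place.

31.9°

Δλ = 10.9745°
y = sin Δλ · cos φ₂ = 0.161196
x = cos φ₁ sin φ₂ − sin φ₁ cos φ₂ cos Δλ = 0.258777
θ = atan2(y, x) = 31.9195° → 31.9195° (mod 360°)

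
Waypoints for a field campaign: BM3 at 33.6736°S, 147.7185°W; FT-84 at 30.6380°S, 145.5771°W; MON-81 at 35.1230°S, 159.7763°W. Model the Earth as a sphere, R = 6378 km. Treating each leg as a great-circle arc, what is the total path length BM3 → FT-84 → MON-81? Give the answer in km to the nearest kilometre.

1810 km

BM3→FT-84: c = 0.061706 rad, d = 393.56 km
FT-84→MON-81: c = 0.222097 rad, d = 1416.53 km
Total = 393.56 + 1416.53 = 1810.10 km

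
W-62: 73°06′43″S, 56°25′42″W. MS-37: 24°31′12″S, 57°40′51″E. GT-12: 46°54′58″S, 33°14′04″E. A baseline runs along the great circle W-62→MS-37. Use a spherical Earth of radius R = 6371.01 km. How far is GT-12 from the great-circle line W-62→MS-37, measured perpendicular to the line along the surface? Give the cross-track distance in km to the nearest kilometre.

W-62: φ = -73.11194°, λ = -56.42833°
MS-37: φ = -24.52000°, λ = +57.68083°
GT-12: φ = -46.91611°, λ = +33.23444°
δ₁₃ = central angle W-62→GT-12 = 0.795364 rad  (haversine)
θ₁₃ = bearing W-62→GT-12 = 106.961°,  θ₁₂ = bearing W-62→MS-37 = 119.830°
dₓₜ = R·arcsin(sin δ₁₃ · sin(θ₁₃ − θ₁₂)) = 6371.01·arcsin(0.71412·sin(-12.869°)) = -1017.597 km
|dₓₜ| = 1017.597 km

1018 km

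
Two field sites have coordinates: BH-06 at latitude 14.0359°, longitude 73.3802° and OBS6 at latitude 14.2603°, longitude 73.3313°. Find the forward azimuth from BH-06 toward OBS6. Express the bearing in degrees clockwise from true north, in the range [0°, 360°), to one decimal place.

348.1°

Δλ = -0.0489°
y = sin Δλ · cos φ₂ = -0.000827
x = cos φ₁ sin φ₂ − sin φ₁ cos φ₂ cos Δλ = 0.003917
θ = atan2(y, x) = -11.9254° → 348.0746° (mod 360°)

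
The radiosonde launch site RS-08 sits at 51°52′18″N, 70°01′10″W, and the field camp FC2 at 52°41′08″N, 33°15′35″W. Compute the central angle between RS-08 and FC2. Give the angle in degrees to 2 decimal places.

22.26°

RS-08: φ = +51.87167°, λ = -70.01944°
FC2: φ = +52.68556°, λ = -33.25972°
Δφ = 0.8139°,  Δλ = 36.7597°
a = sin²(Δφ/2) + cos φ₁ cos φ₂ sin²(Δλ/2) = 0.037262
c = 2·arcsin(√a) = 0.388508 rad = 22.2599°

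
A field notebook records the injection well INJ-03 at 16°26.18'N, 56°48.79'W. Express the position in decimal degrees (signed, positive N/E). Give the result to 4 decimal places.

lat: 16.4363° N → +16.4363°
lon: 56.8132° W → -56.8132°

+16.4363°, -56.8132°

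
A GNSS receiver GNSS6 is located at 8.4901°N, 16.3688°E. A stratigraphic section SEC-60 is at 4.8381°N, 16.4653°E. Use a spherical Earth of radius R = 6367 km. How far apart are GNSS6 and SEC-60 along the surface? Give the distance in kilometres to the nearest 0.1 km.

406.0 km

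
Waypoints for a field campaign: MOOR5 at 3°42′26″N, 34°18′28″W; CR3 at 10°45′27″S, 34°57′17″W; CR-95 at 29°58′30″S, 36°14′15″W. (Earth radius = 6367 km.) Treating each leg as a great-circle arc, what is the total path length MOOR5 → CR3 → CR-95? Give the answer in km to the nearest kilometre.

3749 km

MOOR5: φ = +3.70722°, λ = -34.30778°
CR3: φ = -10.75750°, λ = -34.95472°
CR-95: φ = -29.97500°, λ = -36.23750°
MOOR5→CR3: c = 0.252707 rad, d = 1608.99 km
CR3→CR-95: c = 0.336056 rad, d = 2139.67 km
Total = 1608.99 + 2139.67 = 3748.65 km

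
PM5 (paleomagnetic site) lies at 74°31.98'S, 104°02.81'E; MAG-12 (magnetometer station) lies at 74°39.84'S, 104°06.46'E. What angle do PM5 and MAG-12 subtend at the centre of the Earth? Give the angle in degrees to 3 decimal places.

0.132°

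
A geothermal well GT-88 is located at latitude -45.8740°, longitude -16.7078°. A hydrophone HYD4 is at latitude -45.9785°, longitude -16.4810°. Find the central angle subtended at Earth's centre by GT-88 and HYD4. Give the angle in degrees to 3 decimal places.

0.189°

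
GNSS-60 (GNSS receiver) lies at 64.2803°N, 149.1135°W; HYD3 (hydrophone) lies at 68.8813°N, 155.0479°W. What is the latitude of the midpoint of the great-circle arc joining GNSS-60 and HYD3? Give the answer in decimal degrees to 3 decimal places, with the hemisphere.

66.609°N

Bx = cos φ₂ cos Δλ = 0.358370,  By = cos φ₂ sin Δλ = -0.037251
φₘ = atan2(sin φ₁ + sin φ₂, √((cos φ₁ + Bx)² + By²)) = 66.60858°
λₘ = λ₁ + atan2(By, cos φ₁ + Bx) = -151.80525°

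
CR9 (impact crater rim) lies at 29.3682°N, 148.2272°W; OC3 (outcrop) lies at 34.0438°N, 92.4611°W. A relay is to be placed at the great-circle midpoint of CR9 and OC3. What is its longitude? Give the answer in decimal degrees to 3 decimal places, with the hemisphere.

Bx = cos φ₂ cos Δλ = 0.466153,  By = cos φ₂ sin Δλ = 0.685051
φₘ = atan2(sin φ₁ + sin φ₂, √((cos φ₁ + Bx)² + By²)) = 34.94716°
λₘ = λ₁ + atan2(By, cos φ₁ + Bx) = -121.10864°

121.109°W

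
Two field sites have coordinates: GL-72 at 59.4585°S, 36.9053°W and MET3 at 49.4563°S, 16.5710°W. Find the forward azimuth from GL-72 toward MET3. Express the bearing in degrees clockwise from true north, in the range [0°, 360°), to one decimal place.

Δλ = 20.3343°
y = sin Δλ · cos φ₂ = 0.225883
x = cos φ₁ sin φ₂ − sin φ₁ cos φ₂ cos Δλ = 0.138797
θ = atan2(y, x) = 58.4307° → 58.4307° (mod 360°)

58.4°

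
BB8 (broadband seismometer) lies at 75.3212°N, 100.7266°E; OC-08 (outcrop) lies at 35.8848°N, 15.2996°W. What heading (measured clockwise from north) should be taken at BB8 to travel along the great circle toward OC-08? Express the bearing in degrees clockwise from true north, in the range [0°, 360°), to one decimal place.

Δλ = -116.0262°
y = sin Δλ · cos φ₂ = -0.728038
x = cos φ₁ sin φ₂ − sin φ₁ cos φ₂ cos Δλ = 0.492429
θ = atan2(y, x) = -55.9264° → 304.0736° (mod 360°)

304.1°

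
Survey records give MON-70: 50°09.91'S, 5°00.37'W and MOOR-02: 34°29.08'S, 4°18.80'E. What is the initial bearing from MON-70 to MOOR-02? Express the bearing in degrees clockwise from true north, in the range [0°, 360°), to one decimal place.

27.0°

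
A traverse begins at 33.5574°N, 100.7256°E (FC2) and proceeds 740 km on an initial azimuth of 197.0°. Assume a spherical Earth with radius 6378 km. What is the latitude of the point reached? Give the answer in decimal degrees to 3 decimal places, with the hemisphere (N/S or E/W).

27.181°N

δ = d/R = 740/6378 = 0.116024 rad
φ₂ = arcsin(sin φ₁ cos δ + cos φ₁ sin δ cos θ)
   = arcsin(0.55277·0.99328 + 0.83333·0.11576·-0.95630) = 27.18089°
λ₂ = λ₁ + atan2(sin θ sin δ cos φ₁, cos δ − sin φ₁ sin φ₂) = 98.54510°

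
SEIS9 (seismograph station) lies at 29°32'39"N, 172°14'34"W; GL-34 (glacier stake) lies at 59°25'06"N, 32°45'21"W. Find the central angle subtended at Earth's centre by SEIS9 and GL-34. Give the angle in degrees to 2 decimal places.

84.95°

SEIS9: φ = +29.54417°, λ = -172.24278°
GL-34: φ = +59.41833°, λ = -32.75583°
Δφ = 29.8742°,  Δλ = 139.4869°
a = sin²(Δφ/2) + cos φ₁ cos φ₂ sin²(Δλ/2) = 0.455997
c = 2·arcsin(√a) = 1.482676 rad = 84.9511°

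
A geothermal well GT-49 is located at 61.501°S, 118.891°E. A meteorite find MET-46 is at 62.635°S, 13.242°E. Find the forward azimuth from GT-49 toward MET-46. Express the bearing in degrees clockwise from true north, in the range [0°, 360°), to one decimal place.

Δλ = -105.6490°
y = sin Δλ · cos φ₂ = -0.442619
x = cos φ₁ sin φ₂ − sin φ₁ cos φ₂ cos Δλ = -0.532715
θ = atan2(y, x) = -140.2777° → 219.7223° (mod 360°)

219.7°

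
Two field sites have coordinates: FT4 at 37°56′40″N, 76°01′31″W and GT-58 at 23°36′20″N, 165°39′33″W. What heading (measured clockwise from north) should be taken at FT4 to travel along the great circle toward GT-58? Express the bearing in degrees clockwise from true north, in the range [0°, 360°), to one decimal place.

288.8°

FT4: φ = +37.94444°, λ = -76.02528°
GT-58: φ = +23.60556°, λ = -165.65917°
Δλ = -89.6339°
y = sin Δλ · cos φ₂ = -0.916305
x = cos φ₁ sin φ₂ − sin φ₁ cos φ₂ cos Δλ = 0.312188
θ = atan2(y, x) = -71.1859° → 288.8141° (mod 360°)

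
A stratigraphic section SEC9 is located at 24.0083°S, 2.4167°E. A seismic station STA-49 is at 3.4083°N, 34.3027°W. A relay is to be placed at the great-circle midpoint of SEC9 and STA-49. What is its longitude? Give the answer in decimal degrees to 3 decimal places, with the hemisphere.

Bx = cos φ₂ cos Δλ = 0.800155,  By = cos φ₂ sin Δλ = -0.596839
φₘ = atan2(sin φ₁ + sin φ₂, √((cos φ₁ + Bx)² + By²)) = -10.83850°
λₘ = λ₁ + atan2(By, cos φ₁ + Bx) = -16.78586°

16.786°W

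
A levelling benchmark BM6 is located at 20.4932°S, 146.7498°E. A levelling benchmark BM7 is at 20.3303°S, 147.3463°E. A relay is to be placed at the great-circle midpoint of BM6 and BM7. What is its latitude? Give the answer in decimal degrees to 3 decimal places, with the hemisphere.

Bx = cos φ₂ cos Δλ = 0.937655,  By = cos φ₂ sin Δλ = 0.009762
φₘ = atan2(sin φ₁ + sin φ₂, √((cos φ₁ + Bx)² + By²)) = -20.41200°
λₘ = λ₁ + atan2(By, cos φ₁ + Bx) = 147.04821°

20.412°S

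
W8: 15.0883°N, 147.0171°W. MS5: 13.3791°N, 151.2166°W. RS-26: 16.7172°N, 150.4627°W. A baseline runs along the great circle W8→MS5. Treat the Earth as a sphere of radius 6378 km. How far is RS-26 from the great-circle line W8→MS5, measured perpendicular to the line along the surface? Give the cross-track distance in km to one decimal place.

309.6 km

δ₁₃ = central angle W8→RS-26 = 0.064443 rad  (haversine)
θ₁₃ = bearing W8→RS-26 = 296.642°,  θ₁₂ = bearing W8→MS5 = 247.749°
dₓₜ = R·arcsin(sin δ₁₃ · sin(θ₁₃ − θ₁₂)) = 6378·arcsin(0.06440·sin(48.892°)) = 309.596 km
|dₓₜ| = 309.596 km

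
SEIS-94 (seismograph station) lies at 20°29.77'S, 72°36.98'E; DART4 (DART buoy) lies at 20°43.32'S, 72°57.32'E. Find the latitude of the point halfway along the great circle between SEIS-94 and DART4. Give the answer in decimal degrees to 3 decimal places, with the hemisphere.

SEIS-94: φ = -20.49617°, λ = +72.61633°
DART4: φ = -20.72200°, λ = +72.95533°
Bx = cos φ₂ cos Δλ = 0.935292,  By = cos φ₂ sin Δλ = 0.005534
φₘ = atan2(sin φ₁ + sin φ₂, √((cos φ₁ + Bx)² + By²)) = -20.60917°
λₘ = λ₁ + atan2(By, cos φ₁ + Bx) = 72.78571°

20.609°S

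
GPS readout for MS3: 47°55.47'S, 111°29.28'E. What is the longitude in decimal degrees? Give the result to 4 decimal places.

111.4880°E

111° + 29.28′/60 = 111 + 0.48800 = 111.4880°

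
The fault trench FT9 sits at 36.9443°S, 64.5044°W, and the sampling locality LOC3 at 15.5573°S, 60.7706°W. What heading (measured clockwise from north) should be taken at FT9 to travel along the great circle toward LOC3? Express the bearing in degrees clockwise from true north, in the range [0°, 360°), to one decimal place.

Δλ = 3.7338°
y = sin Δλ · cos φ₂ = 0.062735
x = cos φ₁ sin φ₂ − sin φ₁ cos φ₂ cos Δλ = 0.363436
θ = atan2(y, x) = 9.7937° → 9.7937° (mod 360°)

9.8°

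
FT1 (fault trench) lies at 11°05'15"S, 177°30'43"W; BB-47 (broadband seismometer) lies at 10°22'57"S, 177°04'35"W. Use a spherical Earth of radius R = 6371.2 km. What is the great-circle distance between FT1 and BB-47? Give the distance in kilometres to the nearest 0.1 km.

FT1: φ = -11.08750°, λ = -177.51194°
BB-47: φ = -10.38250°, λ = -177.07639°
Δφ = 0.7050°,  Δλ = 0.4356°
a = sin²(Δφ/2) + cos φ₁ cos φ₂ sin²(Δλ/2) = 0.000052
c = 2·arcsin(√a) = 0.014394 rad = 0.8247°
d = R·c = 6371.2 × 0.014394 = 91.7 km

91.7 km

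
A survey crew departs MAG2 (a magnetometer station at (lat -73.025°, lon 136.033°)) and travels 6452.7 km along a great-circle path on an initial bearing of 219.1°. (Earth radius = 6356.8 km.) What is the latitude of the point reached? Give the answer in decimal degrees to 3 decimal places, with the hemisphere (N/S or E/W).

44.190°S

δ = d/R = 6452.7/6356.8 = 1.015086 rad
φ₂ = arcsin(sin φ₁ cos δ + cos φ₁ sin δ cos θ)
   = arcsin(-0.95643·0.52755 + 0.29195·0.84953·-0.77605) = -44.19000°
λ₂ = λ₁ + atan2(sin θ sin δ cos φ₁, cos δ − sin φ₁ sin φ₂) = 4.38249°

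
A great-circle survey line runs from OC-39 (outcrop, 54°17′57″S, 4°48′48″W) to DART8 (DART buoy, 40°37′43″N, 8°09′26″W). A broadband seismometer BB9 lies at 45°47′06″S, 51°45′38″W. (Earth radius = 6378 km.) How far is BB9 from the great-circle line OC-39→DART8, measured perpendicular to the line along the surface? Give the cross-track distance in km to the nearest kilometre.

OC-39: φ = -54.29917°, λ = -4.81333°
DART8: φ = +40.62861°, λ = -8.15722°
BB9: φ = -45.78500°, λ = -51.76056°
δ₁₃ = central angle OC-39→BB9 = 0.535830 rad  (haversine)
θ₁₃ = bearing OC-39→BB9 = 266.446°,  θ₁₂ = bearing OC-39→DART8 = 357.453°
dₓₜ = R·arcsin(sin δ₁₃ · sin(θ₁₃ − θ₁₂)) = 6378·arcsin(0.51056·sin(-91.007°)) = -3416.941 km
|dₓₜ| = 3416.941 km

3417 km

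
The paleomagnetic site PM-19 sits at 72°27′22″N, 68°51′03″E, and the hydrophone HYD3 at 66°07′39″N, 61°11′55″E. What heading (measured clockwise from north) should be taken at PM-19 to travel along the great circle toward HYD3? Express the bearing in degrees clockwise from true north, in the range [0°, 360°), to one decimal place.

PM-19: φ = +72.45611°, λ = +68.85083°
HYD3: φ = +66.12750°, λ = +61.19861°
Δλ = -7.6522°
y = sin Δλ · cos φ₂ = -0.053890
x = cos φ₁ sin φ₂ − sin φ₁ cos φ₂ cos Δλ = -0.106794
θ = atan2(y, x) = -153.2237° → 206.7763° (mod 360°)

206.8°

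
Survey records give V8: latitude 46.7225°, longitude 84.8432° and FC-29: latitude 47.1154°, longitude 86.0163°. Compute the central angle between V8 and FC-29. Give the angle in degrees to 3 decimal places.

0.892°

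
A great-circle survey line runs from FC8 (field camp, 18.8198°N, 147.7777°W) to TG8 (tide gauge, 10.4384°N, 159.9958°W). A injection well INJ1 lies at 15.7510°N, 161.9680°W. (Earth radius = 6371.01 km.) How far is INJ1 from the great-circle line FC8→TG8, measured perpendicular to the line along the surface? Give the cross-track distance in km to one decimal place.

δ₁₃ = central angle FC8→INJ1 = 0.242384 rad  (haversine)
θ₁₃ = bearing FC8→INJ1 = 259.422°,  θ₁₂ = bearing FC8→TG8 = 236.344°
dₓₜ = R·arcsin(sin δ₁₃ · sin(θ₁₃ − θ₁₂)) = 6371.01·arcsin(0.24002·sin(23.078°)) = 600.290 km
|dₓₜ| = 600.290 km

600.3 km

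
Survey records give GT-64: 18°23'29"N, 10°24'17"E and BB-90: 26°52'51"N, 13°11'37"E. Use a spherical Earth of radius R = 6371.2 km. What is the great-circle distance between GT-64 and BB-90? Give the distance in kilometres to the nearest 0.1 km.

GT-64: φ = +18.39139°, λ = +10.40472°
BB-90: φ = +26.88083°, λ = +13.19361°
Δφ = 8.4894°,  Δλ = 2.7889°
a = sin²(Δφ/2) + cos φ₁ cos φ₂ sin²(Δλ/2) = 0.005980
c = 2·arcsin(√a) = 0.154812 rad = 8.8700°
d = R·c = 6371.2 × 0.154812 = 986.3 km

986.3 km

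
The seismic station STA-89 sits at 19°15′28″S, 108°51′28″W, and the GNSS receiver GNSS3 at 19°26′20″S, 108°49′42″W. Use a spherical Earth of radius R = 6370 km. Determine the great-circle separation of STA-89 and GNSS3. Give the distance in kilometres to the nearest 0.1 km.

STA-89: φ = -19.25778°, λ = -108.85778°
GNSS3: φ = -19.43889°, λ = -108.82833°
Δφ = -0.1811°,  Δλ = 0.0294°
a = sin²(Δφ/2) + cos φ₁ cos φ₂ sin²(Δλ/2) = 0.000003
c = 2·arcsin(√a) = 0.003198 rad = 0.1832°
d = R·c = 6370 × 0.003198 = 20.4 km

20.4 km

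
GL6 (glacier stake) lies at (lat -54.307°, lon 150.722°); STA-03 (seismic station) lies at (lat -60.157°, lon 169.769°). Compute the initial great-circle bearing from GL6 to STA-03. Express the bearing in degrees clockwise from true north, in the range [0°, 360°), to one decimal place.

Δλ = 19.0470°
y = sin Δλ · cos φ₂ = 0.162397
x = cos φ₁ sin φ₂ − sin φ₁ cos φ₂ cos Δλ = -0.124051
θ = atan2(y, x) = 127.3754° → 127.3754° (mod 360°)

127.4°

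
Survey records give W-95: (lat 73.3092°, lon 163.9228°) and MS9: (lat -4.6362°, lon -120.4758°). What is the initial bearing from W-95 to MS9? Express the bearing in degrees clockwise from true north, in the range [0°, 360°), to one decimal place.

105.1°

Δλ = 75.6014°
y = sin Δλ · cos φ₂ = 0.965420
x = cos φ₁ sin φ₂ − sin φ₁ cos φ₂ cos Δλ = -0.260625
θ = atan2(y, x) = 105.1074° → 105.1074° (mod 360°)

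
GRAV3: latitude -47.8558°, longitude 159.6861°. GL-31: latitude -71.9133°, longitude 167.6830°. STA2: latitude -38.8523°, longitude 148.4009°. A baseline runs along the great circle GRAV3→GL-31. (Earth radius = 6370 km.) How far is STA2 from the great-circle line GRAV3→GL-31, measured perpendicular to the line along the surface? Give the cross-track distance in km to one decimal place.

δ₁₃ = central angle GRAV3→STA2 = 0.212174 rad  (haversine)
θ₁₃ = bearing GRAV3→STA2 = 313.640°,  θ₁₂ = bearing GRAV3→GL-31 = 173.985°
dₓₜ = R·arcsin(sin δ₁₃ · sin(θ₁₃ − θ₁₂)) = 6370·arcsin(0.21059·sin(139.655°)) = 871.139 km
|dₓₜ| = 871.139 km

871.1 km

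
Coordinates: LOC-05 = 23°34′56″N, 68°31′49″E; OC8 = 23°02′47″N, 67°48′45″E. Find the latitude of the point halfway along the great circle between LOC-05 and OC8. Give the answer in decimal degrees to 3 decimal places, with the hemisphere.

LOC-05: φ = +23.58222°, λ = +68.53028°
OC8: φ = +23.04639°, λ = +67.81250°
Bx = cos φ₂ cos Δλ = 0.920116,  By = cos φ₂ sin Δλ = -0.011527
φₘ = atan2(sin φ₁ + sin φ₂, √((cos φ₁ + Bx)² + By²)) = 23.31471°
λₘ = λ₁ + atan2(By, cos φ₁ + Bx) = 68.17067°

23.315°N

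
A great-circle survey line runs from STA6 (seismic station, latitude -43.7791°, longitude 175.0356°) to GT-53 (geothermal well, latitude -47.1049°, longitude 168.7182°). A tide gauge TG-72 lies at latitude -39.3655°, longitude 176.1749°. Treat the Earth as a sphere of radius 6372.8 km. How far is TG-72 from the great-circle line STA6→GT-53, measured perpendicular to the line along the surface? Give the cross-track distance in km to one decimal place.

318.4 km

δ₁₃ = central angle STA6→TG-72 = 0.078453 rad  (haversine)
θ₁₃ = bearing STA6→TG-72 = 11.311°,  θ₁₂ = bearing STA6→GT-53 = 230.897°
dₓₜ = R·arcsin(sin δ₁₃ · sin(θ₁₃ − θ₁₂)) = 6372.8·arcsin(0.07837·sin(-219.586°)) = 318.399 km
|dₓₜ| = 318.399 km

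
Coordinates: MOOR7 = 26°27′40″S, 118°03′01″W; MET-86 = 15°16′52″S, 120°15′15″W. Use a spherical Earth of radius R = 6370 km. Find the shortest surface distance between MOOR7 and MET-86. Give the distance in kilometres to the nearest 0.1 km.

1263.8 km

MOOR7: φ = -26.46111°, λ = -118.05028°
MET-86: φ = -15.28111°, λ = -120.25417°
Δφ = 11.1800°,  Δλ = -2.2039°
a = sin²(Δφ/2) + cos φ₁ cos φ₂ sin²(Δλ/2) = 0.009808
c = 2·arcsin(√a) = 0.198395 rad = 11.3672°
d = R·c = 6370 × 0.198395 = 1263.8 km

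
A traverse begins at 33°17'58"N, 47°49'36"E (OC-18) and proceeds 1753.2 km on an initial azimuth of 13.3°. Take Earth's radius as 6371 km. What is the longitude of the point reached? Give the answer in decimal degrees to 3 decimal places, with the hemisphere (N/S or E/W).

53.244°E

OC-18: φ = +33.29944°, λ = +47.82667°
δ = d/R = 1753.2/6371 = 0.275184 rad
φ₂ = arcsin(sin φ₁ cos δ + cos φ₁ sin δ cos θ)
   = arcsin(0.54901·0.96238 + 0.83581·0.27172·0.97318) = 48.53648°
λ₂ = λ₁ + atan2(sin θ sin δ cos φ₁, cos δ − sin φ₁ sin φ₂) = 53.24379°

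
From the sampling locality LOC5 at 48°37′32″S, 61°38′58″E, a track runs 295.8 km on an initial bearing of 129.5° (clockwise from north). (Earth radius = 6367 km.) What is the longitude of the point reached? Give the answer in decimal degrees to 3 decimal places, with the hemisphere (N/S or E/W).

LOC5: φ = -48.62556°, λ = +61.64944°
δ = d/R = 295.8/6367 = 0.046458 rad
φ₂ = arcsin(sin φ₁ cos δ + cos φ₁ sin δ cos θ)
   = arcsin(-0.75041·0.99892 + 0.66098·0.04644·-0.63608) = -50.27510°
λ₂ = λ₁ + atan2(sin θ sin δ cos φ₁, cos δ − sin φ₁ sin φ₂) = 64.86380°

64.864°E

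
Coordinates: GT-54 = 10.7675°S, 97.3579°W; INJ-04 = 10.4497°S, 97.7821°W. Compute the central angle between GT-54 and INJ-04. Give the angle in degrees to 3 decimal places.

0.524°

Δφ = 0.3178°,  Δλ = -0.4242°
a = sin²(Δφ/2) + cos φ₁ cos φ₂ sin²(Δλ/2) = 0.000021
c = 2·arcsin(√a) = 0.009150 rad = 0.5243°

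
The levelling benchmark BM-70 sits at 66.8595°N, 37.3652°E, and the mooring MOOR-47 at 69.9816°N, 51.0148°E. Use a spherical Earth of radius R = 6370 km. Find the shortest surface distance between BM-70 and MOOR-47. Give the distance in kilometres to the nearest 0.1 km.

655.1 km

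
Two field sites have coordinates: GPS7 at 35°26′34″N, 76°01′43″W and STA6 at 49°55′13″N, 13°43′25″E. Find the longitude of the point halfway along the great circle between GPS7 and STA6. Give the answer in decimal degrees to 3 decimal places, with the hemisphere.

37.805°W

GPS7: φ = +35.44278°, λ = -76.02861°
STA6: φ = +49.92028°, λ = +13.72361°
Bx = cos φ₂ cos Δλ = 0.002784,  By = cos φ₂ sin Δλ = 0.643847
φₘ = atan2(sin φ₁ + sin φ₂, √((cos φ₁ + Bx)² + By²)) = 52.27286°
λₘ = λ₁ + atan2(By, cos φ₁ + Bx) = -37.80464°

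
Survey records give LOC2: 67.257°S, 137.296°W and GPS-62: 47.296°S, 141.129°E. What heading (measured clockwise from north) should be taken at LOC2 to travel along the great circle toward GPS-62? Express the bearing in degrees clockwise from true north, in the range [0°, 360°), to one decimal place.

254.0°

Δλ = -81.5750°
y = sin Δλ · cos φ₂ = -0.670892
x = cos φ₁ sin φ₂ − sin φ₁ cos φ₂ cos Δλ = -0.192457
θ = atan2(y, x) = -106.0064° → 253.9936° (mod 360°)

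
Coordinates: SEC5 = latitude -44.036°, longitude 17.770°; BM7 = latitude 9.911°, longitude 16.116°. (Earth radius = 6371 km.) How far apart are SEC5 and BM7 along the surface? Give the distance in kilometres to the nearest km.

6001 km

Δφ = 53.9470°,  Δλ = -1.6540°
a = sin²(Δφ/2) + cos φ₁ cos φ₂ sin²(Δλ/2) = 0.205881
c = 2·arcsin(√a) = 0.941918 rad = 53.9679°
d = R·c = 6371 × 0.941918 = 6001.0 km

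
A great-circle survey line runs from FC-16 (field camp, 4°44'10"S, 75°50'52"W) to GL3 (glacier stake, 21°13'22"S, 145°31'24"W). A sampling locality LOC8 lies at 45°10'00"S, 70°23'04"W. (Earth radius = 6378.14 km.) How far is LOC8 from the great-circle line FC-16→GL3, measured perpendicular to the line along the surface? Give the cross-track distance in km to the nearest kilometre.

FC-16: φ = -4.73611°, λ = -75.84778°
GL3: φ = -21.22278°, λ = -145.52333°
LOC8: φ = -45.16667°, λ = -70.38444°
δ₁₃ = central angle FC-16→LOC8 = 0.710554 rad  (haversine)
θ₁₃ = bearing FC-16→LOC8 = 174.093°,  θ₁₂ = bearing FC-16→GL3 = 249.087°
dₓₜ = R·arcsin(sin δ₁₃ · sin(θ₁₃ − θ₁₂)) = 6378.14·arcsin(0.65225·sin(-74.994°)) = -4347.140 km
|dₓₜ| = 4347.140 km

4347 km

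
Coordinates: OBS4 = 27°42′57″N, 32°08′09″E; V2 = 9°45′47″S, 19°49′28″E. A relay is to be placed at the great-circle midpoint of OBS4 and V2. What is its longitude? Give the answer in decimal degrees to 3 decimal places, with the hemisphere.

OBS4: φ = +27.71583°, λ = +32.13583°
V2: φ = -9.76306°, λ = +19.82444°
Bx = cos φ₂ cos Δλ = 0.962854,  By = cos φ₂ sin Δλ = -0.210137
φₘ = atan2(sin φ₁ + sin φ₂, √((cos φ₁ + Bx)² + By²)) = 9.02744°
λₘ = λ₁ + atan2(By, cos φ₁ + Bx) = 25.64899°

25.649°E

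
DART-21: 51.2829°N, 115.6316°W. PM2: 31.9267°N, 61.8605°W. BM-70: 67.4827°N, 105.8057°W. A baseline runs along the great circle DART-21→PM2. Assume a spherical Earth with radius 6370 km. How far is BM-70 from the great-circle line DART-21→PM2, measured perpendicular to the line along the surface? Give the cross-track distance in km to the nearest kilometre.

δ₁₃ = central angle DART-21→BM-70 = 0.295073 rad  (haversine)
θ₁₃ = bearing DART-21→BM-70 = 12.987°,  θ₁₂ = bearing DART-21→PM2 = 95.059°
dₓₜ = R·arcsin(sin δ₁₃ · sin(θ₁₃ − θ₁₂)) = 6370·arcsin(0.29081·sin(-82.071°)) = -1861.116 km
|dₓₜ| = 1861.116 km

1861 km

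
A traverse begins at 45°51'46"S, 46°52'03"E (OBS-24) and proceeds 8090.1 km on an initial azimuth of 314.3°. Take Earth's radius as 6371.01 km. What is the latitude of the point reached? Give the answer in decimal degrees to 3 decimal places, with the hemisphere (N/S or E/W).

OBS-24: φ = -45.86278°, λ = +46.86750°
δ = d/R = 8090.1/6371.01 = 1.269830 rad
φ₂ = arcsin(sin φ₁ cos δ + cos φ₁ sin δ cos θ)
   = arcsin(-0.71767·0.29644 + 0.69638·0.95505·0.69842) = 14.58113°
λ₂ = λ₁ + atan2(sin θ sin δ cos φ₁, cos δ − sin φ₁ sin φ₂) = 1.93525°

14.581°N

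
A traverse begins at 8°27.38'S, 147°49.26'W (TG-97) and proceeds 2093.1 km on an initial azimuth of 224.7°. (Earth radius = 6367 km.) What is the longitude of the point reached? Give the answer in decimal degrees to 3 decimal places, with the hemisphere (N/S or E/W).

161.946°W

TG-97: φ = -8.45633°, λ = -147.82100°
δ = d/R = 2093.1/6367 = 0.328742 rad
φ₂ = arcsin(sin φ₁ cos δ + cos φ₁ sin δ cos θ)
   = arcsin(-0.14706·0.94645 + 0.98913·0.32285·-0.71080) = -21.47956°
λ₂ = λ₁ + atan2(sin θ sin δ cos φ₁, cos δ − sin φ₁ sin φ₂) = -161.94622°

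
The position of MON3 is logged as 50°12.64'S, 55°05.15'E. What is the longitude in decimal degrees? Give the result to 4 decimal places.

55.0858°E

55° + 5.15′/60 = 55 + 0.08583 = 55.0858°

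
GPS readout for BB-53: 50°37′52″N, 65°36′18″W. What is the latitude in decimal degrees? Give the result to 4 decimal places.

50.6311°N

50° + 37′/60 + 52″/3600 = 50 + 0.61667 + 0.01444 = 50.6311°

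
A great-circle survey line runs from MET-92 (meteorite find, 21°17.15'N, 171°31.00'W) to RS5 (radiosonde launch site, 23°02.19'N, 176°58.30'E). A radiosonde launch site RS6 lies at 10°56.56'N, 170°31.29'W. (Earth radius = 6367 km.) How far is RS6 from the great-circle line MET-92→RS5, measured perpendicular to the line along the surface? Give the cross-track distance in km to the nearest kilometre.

1104 km

MET-92: φ = +21.28583°, λ = -171.51667°
RS5: φ = +23.03650°, λ = +176.97167°
RS6: φ = +10.94267°, λ = -170.52150°
δ₁₃ = central angle MET-92→RS6 = 0.181289 rad  (haversine)
θ₁₃ = bearing MET-92→RS6 = 174.573°,  θ₁₂ = bearing MET-92→RS5 = 281.472°
dₓₜ = R·arcsin(sin δ₁₃ · sin(θ₁₃ − θ₁₂)) = 6367·arcsin(0.18030·sin(-106.899°)) = -1103.910 km
|dₓₜ| = 1103.910 km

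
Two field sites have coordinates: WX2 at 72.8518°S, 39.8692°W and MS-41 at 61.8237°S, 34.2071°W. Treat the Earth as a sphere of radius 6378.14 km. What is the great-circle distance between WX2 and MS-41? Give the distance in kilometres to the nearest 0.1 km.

Δφ = 11.0281°,  Δλ = 5.6621°
a = sin²(Δφ/2) + cos φ₁ cos φ₂ sin²(Δλ/2) = 0.009573
c = 2·arcsin(√a) = 0.195996 rad = 11.2297°
d = R·c = 6378.14 × 0.195996 = 1250.1 km

1250.1 km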